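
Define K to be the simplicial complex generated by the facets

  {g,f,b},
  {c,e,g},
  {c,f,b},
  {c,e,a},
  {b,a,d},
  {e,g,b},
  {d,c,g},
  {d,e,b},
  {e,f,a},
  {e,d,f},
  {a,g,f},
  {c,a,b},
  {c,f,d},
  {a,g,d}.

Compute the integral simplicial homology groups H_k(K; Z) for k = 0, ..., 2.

Fix the vertex order a < b < c < d < e < f < g and write every simplex with vertices in increasing order. Then dim K = 2 and the simplices of K are:

  0-simplices (7): a, b, c, d, e, f, g
  1-simplices (21): ab, ac, ad, ae, af, ag, bc, bd, be, bf, bg, cd, ce, cf, cg, de, df, dg, ef, eg, fg
  2-simplices (14): abc, abd, ace, adg, aef, afg, bcf, bde, beg, bfg, cdf, cdg, ceg, def

Hence C_0 ≅ Z^7, C_1 ≅ Z^21, C_2 ≅ Z^14.

Boundary ∂_1: C_1 → C_0 maps an edge to its endpoints' difference, ∂[p,q] = q − p.
The resulting 7×21 matrix has rank 6, and its Smith normal form has invariant factors (1,1,1,1,1,1).

The boundary map ∂_2: C_2 → C_1 sends each 2-simplex [p,q,r] to [q,r] − [p,r] + [p,q]. For instance
  ∂abc = bc − ac + ab,
  ∂cdf = df − cf + cd.
The resulting 21×14 matrix has rank 13, and its Smith normal form has invariant factors (1,1,1,1,1,1,1,1,1,1,1,1,1).

Now H_k = ker ∂_k / im ∂_{k+1}, so:

  H_0: rank C_0 − rank ∂_1 = 7 − 6 = 1, and the invariant factors of ∂_1 are all 1, so H_0 ≅ Z.
  H_1: rank ker ∂_1 − rank ∂_2 = (21 − 6) − 13 = 2, and the invariant factors of ∂_2 are all 1, so H_1 ≅ Z^2.
  H_2: rank ker ∂_2 − rank ∂_3 = (14 − 13) − 0 = 1, and there is no ∂_3, so H_2 ≅ Z.

(K is a triangulation of the torus T^2.)

H_0 ≅ Z,  H_1 ≅ Z^2,  H_2 ≅ Z.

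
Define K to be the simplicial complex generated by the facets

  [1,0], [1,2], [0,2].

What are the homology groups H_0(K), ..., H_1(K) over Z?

We work with the vertex ordering 0 < 1 < 2. The simplices of K, each written with vertices in increasing order, are:

  0-simplices (3): [0], [1], [2]
  1-simplices (3): [0,1], [0,2], [1,2]

so the chain groups are C_0 ≅ Z^3, C_1 ≅ Z^3.

Boundary ∂_1: C_1 → C_0 is given by ∂[p,q] = [q] − [p]. For instance
  ∂[1,2] = [2] − [1].
The resulting 3×3 matrix has rank 2, and its Smith normal form has invariant factors (1,1).

From H_k ≅ ker(∂_k) / im(∂_{k+1}) we obtain:

  H_0: rank C_0 − rank ∂_1 = 3 − 2 = 1, and the invariant factors of ∂_1 are all 1, so H_0 ≅ Z.
  H_1: rank ker ∂_1 − rank ∂_2 = (3 − 2) − 0 = 1, and there is no ∂_2, so H_1 ≅ Z.

H_0 = Z,  H_1 = Z.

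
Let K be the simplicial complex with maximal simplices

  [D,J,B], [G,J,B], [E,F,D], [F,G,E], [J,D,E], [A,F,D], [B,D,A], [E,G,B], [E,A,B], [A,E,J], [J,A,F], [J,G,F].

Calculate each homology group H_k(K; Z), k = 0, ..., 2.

Fix the vertex order A < B < D < E < F < G < J and write every simplex with vertices in increasing order. Then dim K = 2 and the simplices of K are:

  0-simplices (7): A, B, D, E, F, G, J
  1-simplices (18): AB, AD, AE, AF, AJ, BD, BE, BG, BJ, DE, DF, DJ, EF, EG, EJ, FG, FJ, GJ
  2-simplices (12): ABD, ABE, ADF, AEJ, AFJ, BDJ, BEG, BGJ, DEF, DEJ, EFG, FGJ

giving chain groups C_0 ≅ Z^7, C_1 ≅ Z^18, C_2 ≅ Z^12.

∂_1: C_1 → C_0 sends each edge [p,q] (with p < q) to q − p. For instance
  ∂EG = G − E.
The resulting 7×18 matrix has rank 6, and its Smith normal form has invariant factors (1,1,1,1,1,1).

∂_2: C_2 → C_1 maps a triangle to the signed sum of its edges. For instance
  ∂AFJ = FJ − AJ + AF,
  ∂ABD = BD − AD + AB.
This gives a 18×12 integer matrix of rank 12; reducing to Smith normal form yields diagonal entries (1,1,1,1,1,1,1,1,1,1,1,2).

Computing H_k = (kernel of ∂_k) / (image of ∂_{k+1}):

  H_0: rank C_0 − rank ∂_1 = 7 − 6 = 1, and the invariant factors of ∂_1 are all 1, so H_0 ≅ Z.
  H_1: rank ker ∂_1 − rank ∂_2 = (18 − 6) − 12 = 0, and ∂_2 has invariant factor 2 > 1, so H_1 ≅ Z/2.
  H_2: rank ker ∂_2 − rank ∂_3 = (12 − 12) − 0 = 0, and there is no ∂_3, so H_2 ≅ 0.

H_0 ≅ Z,  H_1 ≅ Z/2,  H_2 = 0.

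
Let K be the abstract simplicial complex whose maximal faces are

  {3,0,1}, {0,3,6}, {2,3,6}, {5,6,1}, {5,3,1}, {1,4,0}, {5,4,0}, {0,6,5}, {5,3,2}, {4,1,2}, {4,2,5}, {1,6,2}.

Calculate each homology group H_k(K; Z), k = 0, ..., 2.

H_0 = Z,  H_1 = Z/2,  H_2 = 0.

Order the vertices as 0 < 1 < 2 < 3 < 4 < 5 < 6. Listing each simplex with vertices in this order, K has dimension 2 with simplices:

  0-simplices (7): [0], [1], [2], [3], [4], [5], [6]
  1-simplices (18): [0,1], [0,3], [0,4], [0,5], [0,6], [1,2], [1,3], [1,4], [1,5], [1,6], [2,3], [2,4], [2,5], [2,6], [3,5], [3,6], [4,5], [5,6]
  2-simplices (12): [0,1,3], [0,1,4], [0,3,6], [0,4,5], [0,5,6], [1,2,4], [1,2,6], [1,3,5], [1,5,6], [2,3,5], [2,3,6], [2,4,5]

Hence C_0 ≅ Z^7, C_1 ≅ Z^18, C_2 ≅ Z^12.

∂_1: C_1 → C_0 sends each edge [p,q] (with p < q) to q − p. For instance
  ∂[0,1] = [1] − [0].
As a 7×18 matrix over Z this has rank 6, with invariant factors (1,1,1,1,1,1).

∂_2: C_2 → C_1 acts by ∂[p,q,r] = [q,r] − [p,r] + [p,q]. For instance
  ∂[1,5,6] = [5,6] − [1,6] + [1,5],
  ∂[1,2,4] = [2,4] − [1,4] + [1,2].
As a 18×12 matrix over Z this has rank 12, with invariant factors (1,1,1,1,1,1,1,1,1,1,1,2).

Reading off H_k = ker ∂_k / im ∂_{k+1}:

  H_0: rank C_0 − rank ∂_1 = 7 − 6 = 1, and the invariant factors of ∂_1 are all 1, so H_0 = Z.
  H_1: rank ker ∂_1 − rank ∂_2 = (18 − 6) − 12 = 0, and ∂_2 has invariant factor 2 > 1, so H_1 = Z/2.
  H_2: rank ker ∂_2 − rank ∂_3 = (12 − 12) − 0 = 0, and there is no ∂_3, so H_2 = 0.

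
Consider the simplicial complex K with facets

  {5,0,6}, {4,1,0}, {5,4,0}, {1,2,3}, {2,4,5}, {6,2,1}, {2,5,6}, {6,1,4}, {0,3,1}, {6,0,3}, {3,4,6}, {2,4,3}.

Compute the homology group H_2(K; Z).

K has 7 vertices, 18 edges, 12 triangles.
rank ∂_2 = 12, rank ∂_3 = 0 ⇒ b_2 = 12 − 12 − 0 = 0. So H_2 = 0.

H_2 = 0.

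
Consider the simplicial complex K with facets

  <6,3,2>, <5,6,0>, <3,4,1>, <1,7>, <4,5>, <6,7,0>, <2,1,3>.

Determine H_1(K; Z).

H_1 = Z^2.

We work with the vertex ordering 0 < 1 < 2 < 3 < 4 < 5 < 6 < 7. The simplices of K, each written with vertices in increasing order, are:

  0-simplices (8): [0], [1], [2], [3], [4], [5], [6], [7]
  1-simplices (14): [0,5], [0,6], [0,7], [1,2], [1,3], [1,4], [1,7], [2,3], [2,6], [3,4], [3,6], [4,5], [5,6], [6,7]
  2-simplices (5): [0,5,6], [0,6,7], [1,2,3], [1,3,4], [2,3,6]

Hence C_0 ≅ Z^8, C_1 ≅ Z^14, C_2 ≅ Z^5.

Boundary ∂_1: C_1 → C_0 maps an edge to its endpoints' difference, ∂[p,q] = q − p.
This gives a 8×14 integer matrix of rank 7; reducing to Smith normal form yields diagonal entries (1,1,1,1,1,1,1).

The boundary map ∂_2: C_2 → C_1 maps a triangle to the signed sum of its edges. For instance
  ∂[1,2,3] = [2,3] − [1,3] + [1,2],
  ∂[1,3,4] = [3,4] − [1,4] + [1,3].
As a 14×5 matrix over Z this has rank 5, with invariant factors (1,1,1,1,1).

Now H_k = ker ∂_k / im ∂_{k+1}, so:

  H_1: rank ker ∂_1 − rank ∂_2 = (14 − 7) − 5 = 2, and the invariant factors of ∂_2 are all 1, so H_1 ≅ Z^2.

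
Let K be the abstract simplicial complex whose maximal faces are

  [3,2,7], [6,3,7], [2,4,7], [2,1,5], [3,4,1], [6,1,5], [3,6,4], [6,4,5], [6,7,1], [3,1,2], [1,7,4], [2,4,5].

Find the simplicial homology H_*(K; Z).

H_0 ≅ Z,  H_1 ≅ Z/2Z,  H_2 = 0.

Order the vertices as 1 < 2 < 3 < 4 < 5 < 6 < 7. Listing each simplex with vertices in this order, K has dimension 2 with simplices:

  0-simplices (7): [1], [2], [3], [4], [5], [6], [7]
  1-simplices (18): [1,2], [1,3], [1,4], [1,5], [1,6], [1,7], [2,3], [2,4], [2,5], [2,7], [3,4], [3,6], [3,7], [4,5], [4,6], [4,7], [5,6], [6,7]
  2-simplices (12): [1,2,3], [1,2,5], [1,3,4], [1,4,7], [1,5,6], [1,6,7], [2,3,7], [2,4,5], [2,4,7], [3,4,6], [3,6,7], [4,5,6]

Hence C_0 ≅ Z^7, C_1 ≅ Z^18, C_2 ≅ Z^12.

∂_1: C_1 → C_0 maps an edge to its endpoints' difference, ∂[p,q] = q − p.
As a 7×18 matrix over Z this has rank 6, with invariant factors (1,1,1,1,1,1).

∂_2: C_2 → C_1 maps a triangle to the signed sum of its edges. For instance
  ∂[3,6,7] = [6,7] − [3,7] + [3,6],
  ∂[1,2,3] = [2,3] − [1,3] + [1,2].
The 18×12 boundary matrix has rank 12 and Smith normal form diag(1,1,1,1,1,1,1,1,1,1,1,2).

Reading off H_k = ker ∂_k / im ∂_{k+1}:

  H_0: rank C_0 − rank ∂_1 = 7 − 6 = 1, and the invariant factors of ∂_1 are all 1, so H_0 ≅ Z.
  H_1: rank ker ∂_1 − rank ∂_2 = (18 − 6) − 12 = 0, and ∂_2 has invariant factor 2 > 1, so H_1 ≅ Z/2Z.
  H_2: rank ker ∂_2 − rank ∂_3 = (12 − 12) − 0 = 0, and there is no ∂_3, so H_2 ≅ 0.

(K is a triangulation of the real projective plane RP^2.)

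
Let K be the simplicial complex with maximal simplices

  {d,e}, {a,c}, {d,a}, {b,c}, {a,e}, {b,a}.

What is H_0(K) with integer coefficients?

We work with the vertex ordering a < b < c < d < e. The simplices of K, each written with vertices in increasing order, are:

  0-simplices (5): a, b, c, d, e
  1-simplices (6): ab, ac, ad, ae, bc, de

giving chain groups C_0 ≅ Z^5, C_1 ≅ Z^6.

Boundary ∂_1: C_1 → C_0 sends each edge [p,q] (with p < q) to q − p.
As a 5×6 matrix over Z this has rank 4, with invariant factors (1,1,1,1).

Reading off H_k = ker ∂_k / im ∂_{k+1}:

  H_0: rank C_0 − rank ∂_1 = 5 − 4 = 1, and the invariant factors of ∂_1 are all 1, so H_0 = Z.

H_0 ≅ Z.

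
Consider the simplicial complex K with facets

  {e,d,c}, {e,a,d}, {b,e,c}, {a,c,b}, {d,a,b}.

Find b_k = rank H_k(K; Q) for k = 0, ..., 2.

Fix the vertex order a < b < c < d < e and write every simplex with vertices in increasing order. Then dim K = 2 and the simplices of K are:

  0-simplices (5): a, b, c, d, e
  1-simplices (10): ab, ac, ad, ae, bc, bd, be, cd, ce, de
  2-simplices (5): abc, abd, ade, bce, cde

Hence C_0 ≅ Z^5, C_1 ≅ Z^10, C_2 ≅ Z^5.

∂_1: C_1 → C_0 sends each edge [p,q] (with p < q) to q − p. For instance
  ∂bd = d − b.
This gives a 5×10 integer matrix of rank 4; reducing to Smith normal form yields diagonal entries (1,1,1,1).

∂_2: C_2 → C_1 maps a triangle to the signed sum of its edges. For instance
  ∂ade = de − ae + ad,
  ∂abd = bd − ad + ab.
As a 10×5 matrix over Z this has rank 5, with invariant factors (1,1,1,1,1).

Reading off H_k = ker ∂_k / im ∂_{k+1}:

  H_0: rank C_0 − rank ∂_1 = 5 − 4 = 1, and the invariant factors of ∂_1 are all 1, so H_0 = Z.
  H_1: rank ker ∂_1 − rank ∂_2 = (10 − 4) − 5 = 1, and the invariant factors of ∂_2 are all 1, so H_1 = Z.
  H_2: rank ker ∂_2 − rank ∂_3 = (5 − 5) − 0 = 0, and there is no ∂_3, so H_2 = 0.

(K is a triangulation of the Möbius band.)

Hence the Betti numbers are b_0 = 1, b_1 = 1, b_2 = 0.

b_0 = 1, b_1 = 1, b_2 = 0.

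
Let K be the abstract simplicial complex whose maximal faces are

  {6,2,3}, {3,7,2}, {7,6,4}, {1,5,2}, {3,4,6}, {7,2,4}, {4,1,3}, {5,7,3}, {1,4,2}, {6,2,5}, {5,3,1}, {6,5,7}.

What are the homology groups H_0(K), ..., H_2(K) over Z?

H_0 ≅ Z,  H_1 ≅ Z/2,  H_2 = 0.

K has 7 vertices, 18 edges, 12 triangles.
rank ∂_0 = 0, rank ∂_1 = 6 ⇒ b_0 = 7 − 0 − 6 = 1; all invariant factors of ∂_1 are 1 so no torsion. So H_0 ≅ Z.
rank ∂_1 = 6, rank ∂_2 = 12 ⇒ b_1 = 18 − 6 − 12 = 0; ∂_2 has invariant factor(s) [2] giving torsion. So H_1 ≅ Z/2.
rank ∂_2 = 12, rank ∂_3 = 0 ⇒ b_2 = 12 − 12 − 0 = 0. So H_2 ≅ 0.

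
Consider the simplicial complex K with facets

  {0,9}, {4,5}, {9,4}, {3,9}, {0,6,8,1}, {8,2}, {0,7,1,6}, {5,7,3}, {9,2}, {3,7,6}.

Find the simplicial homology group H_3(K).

Order the vertices as 0 < 1 < 2 < 3 < 4 < 5 < 6 < 7 < 8 < 9. Listing each simplex with vertices in this order, K has dimension 3 with simplices:

  0-simplices (10): [0], [1], [2], [3], [4], [5], [6], [7], [8], [9]
  1-simplices (19): [0,1], [0,6], [0,7], [0,8], [0,9], [1,6], [1,7], [1,8], [2,8], [2,9], [3,5], [3,6], [3,7], [3,9], [4,5], [4,9], [5,7], [6,7], [6,8]
  2-simplices (9): [0,1,6], [0,1,7], [0,1,8], [0,6,7], [0,6,8], [1,6,7], [1,6,8], [3,5,7], [3,6,7]
  3-simplices (2): [0,1,6,7], [0,1,6,8]

so the chain groups are C_0 ≅ Z^10, C_1 ≅ Z^19, C_2 ≅ Z^9, C_3 ≅ Z^2.

Boundary ∂_1: C_1 → C_0 is given by ∂[p,q] = [q] − [p]. For instance
  ∂[2,8] = [8] − [2].
The resulting 10×19 matrix has rank 9, and its Smith normal form has invariant factors (1,1,1,1,1,1,1,1,1).

∂_2: C_2 → C_1 maps a triangle to the signed sum of its edges. For instance
  ∂[3,5,7] = [5,7] − [3,7] + [3,5],
  ∂[0,1,6] = [1,6] − [0,6] + [0,1].
The resulting 19×9 matrix has rank 7, and its Smith normal form has invariant factors (1,1,1,1,1,1,1).

Boundary ∂_3: C_3 → C_2 sends each 3-simplex σ to the alternating sum Σ_i (−1)^i (σ with its i-th vertex removed). For instance
  ∂[0,1,6,7] = [1,6,7] − [0,6,7] + [0,1,7] − [0,1,6],
  ∂[0,1,6,8] = [1,6,8] − [0,6,8] + [0,1,8] − [0,1,6].
The resulting 9×2 matrix has rank 2, and its Smith normal form has invariant factors (1,1).

Reading off H_k = ker ∂_k / im ∂_{k+1}:

  H_3: rank ker ∂_3 − rank ∂_4 = (2 − 2) − 0 = 0, and there is no ∂_4, so H_3 = 0.

H_3 = 0.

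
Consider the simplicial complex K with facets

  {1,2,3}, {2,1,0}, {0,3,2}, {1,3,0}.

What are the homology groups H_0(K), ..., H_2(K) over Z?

H_0 = Z,  H_1 = 0,  H_2 = Z.

Order the vertices as 0 < 1 < 2 < 3. Listing each simplex with vertices in this order, K has dimension 2 with simplices:

  0-simplices (4): [0], [1], [2], [3]
  1-simplices (6): [0,1], [0,2], [0,3], [1,2], [1,3], [2,3]
  2-simplices (4): [0,1,2], [0,1,3], [0,2,3], [1,2,3]

Hence C_0 ≅ Z^4, C_1 ≅ Z^6, C_2 ≅ Z^4.

Boundary ∂_1: C_1 → C_0 sends each edge [p,q] (with p < q) to q − p. For instance
  ∂[0,3] = [3] − [0].
This gives a 4×6 integer matrix of rank 3; reducing to Smith normal form yields diagonal entries (1,1,1).

Boundary ∂_2: C_2 → C_1 maps a triangle to the signed sum of its edges. For instance
  ∂[0,2,3] = [2,3] − [0,3] + [0,2],
  ∂[1,2,3] = [2,3] − [1,3] + [1,2].
The 6×4 boundary matrix has rank 3 and Smith normal form diag(1,1,1).

Computing H_k = (kernel of ∂_k) / (image of ∂_{k+1}):

  H_0: rank C_0 − rank ∂_1 = 4 − 3 = 1, and the invariant factors of ∂_1 are all 1, so H_0 = Z.
  H_1: rank ker ∂_1 − rank ∂_2 = (6 − 3) − 3 = 0, and the invariant factors of ∂_2 are all 1, so H_1 = 0.
  H_2: rank ker ∂_2 − rank ∂_3 = (4 − 3) − 0 = 1, and there is no ∂_3, so H_2 = Z.

(K is a triangulation of the 2-sphere S^2.)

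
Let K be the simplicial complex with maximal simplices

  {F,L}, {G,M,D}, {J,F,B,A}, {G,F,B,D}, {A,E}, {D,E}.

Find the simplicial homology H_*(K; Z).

H_0 ≅ Z,  H_1 ≅ Z,  H_2 = 0,  H_3 = 0.

K has 9 vertices, 16 edges, 9 triangles, 2 3-simplices.
rank ∂_0 = 0, rank ∂_1 = 8 ⇒ b_0 = 9 − 0 − 8 = 1; all invariant factors of ∂_1 are 1 so no torsion. So H_0 ≅ Z.
rank ∂_1 = 8, rank ∂_2 = 7 ⇒ b_1 = 16 − 8 − 7 = 1; all invariant factors of ∂_2 are 1 so no torsion. So H_1 ≅ Z.
rank ∂_2 = 7, rank ∂_3 = 2 ⇒ b_2 = 9 − 7 − 2 = 0; all invariant factors of ∂_3 are 1 so no torsion. So H_2 ≅ 0.
rank ∂_3 = 2, rank ∂_4 = 0 ⇒ b_3 = 2 − 2 − 0 = 0. So H_3 ≅ 0.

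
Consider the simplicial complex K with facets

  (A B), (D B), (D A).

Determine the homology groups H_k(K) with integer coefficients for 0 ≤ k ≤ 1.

H_0 ≅ Z,  H_1 ≅ Z.

Order the vertices as A < B < D. Listing each simplex with vertices in this order, K has dimension 1 with simplices:

  0-simplices (3): A, B, D
  1-simplices (3): AB, AD, BD

giving chain groups C_0 ≅ Z^3, C_1 ≅ Z^3.

Boundary ∂_1: C_1 → C_0 sends each edge [p,q] (with p < q) to q − p. For instance
  ∂BD = D − B.
As a 3×3 matrix over Z this has rank 2, with invariant factors (1,1).

Now H_k = ker ∂_k / im ∂_{k+1}, so:

  H_0: rank C_0 − rank ∂_1 = 3 − 2 = 1, and the invariant factors of ∂_1 are all 1, so H_0 ≅ Z.
  H_1: rank ker ∂_1 − rank ∂_2 = (3 − 2) − 0 = 1, and there is no ∂_2, so H_1 ≅ Z.

As a check, the Euler characteristic is 3 − 3 = 0, which agrees with 1 − 1 = 0.
(K is a triangulation of the circle S^1.)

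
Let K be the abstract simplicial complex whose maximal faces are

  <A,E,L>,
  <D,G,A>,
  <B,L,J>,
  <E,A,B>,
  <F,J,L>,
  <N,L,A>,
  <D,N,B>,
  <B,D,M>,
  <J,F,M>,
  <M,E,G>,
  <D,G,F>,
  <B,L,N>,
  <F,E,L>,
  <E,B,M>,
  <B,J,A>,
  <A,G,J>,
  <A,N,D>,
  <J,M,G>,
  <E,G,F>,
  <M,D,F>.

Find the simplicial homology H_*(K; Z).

Fix the vertex order A < B < D < E < F < G < J < L < M < N and write every simplex with vertices in increasing order. Then dim K = 2 and the simplices of K are:

  0-simplices (10): A, B, D, E, F, G, J, L, M, N
  1-simplices (30): AB, AD, AE, AG, AJ, AL, AN, BD, BE, BJ, BL, BM, BN, DF, DG, DM, DN, EF, EG, EL, EM, FG, FJ, FL, FM, GJ, GM, JL, JM, LN
  2-simplices (20): ABE, ABJ, ADG, ADN, AEL, AGJ, ALN, BDM, BDN, BEM, BJL, BLN, DFG, DFM, EFG, EFL, EGM, FJL, FJM, GJM

giving chain groups C_0 ≅ Z^10, C_1 ≅ Z^30, C_2 ≅ Z^20.

∂_1: C_1 → C_0 sends each edge [p,q] (with p < q) to q − p. For instance
  ∂BD = D − B.
The resulting 10×30 matrix has rank 9, and its Smith normal form has invariant factors (1,1,1,1,1,1,1,1,1).

Boundary ∂_2: C_2 → C_1 acts by ∂[p,q,r] = [q,r] − [p,r] + [p,q]. For instance
  ∂FJL = JL − FL + FJ,
  ∂EFL = FL − EL + EF.
This gives a 30×20 integer matrix of rank 20; reducing to Smith normal form yields diagonal entries (1,1,1,1,1,1,1,1,1,1,1,1,1,1,1,1,1,1,1,2).

Reading off H_k = ker ∂_k / im ∂_{k+1}:

  H_0: rank C_0 − rank ∂_1 = 10 − 9 = 1, and the invariant factors of ∂_1 are all 1, so H_0 ≅ Z.
  H_1: rank ker ∂_1 − rank ∂_2 = (30 − 9) − 20 = 1, and ∂_2 has invariant factor 2 > 1, so H_1 ≅ Z × Z/2.
  H_2: rank ker ∂_2 − rank ∂_3 = (20 − 20) − 0 = 0, and there is no ∂_3, so H_2 ≅ 0.

(K is a triangulation of the Klein bottle.)

H_0 = Z,  H_1 = Z × Z/2,  H_2 = 0.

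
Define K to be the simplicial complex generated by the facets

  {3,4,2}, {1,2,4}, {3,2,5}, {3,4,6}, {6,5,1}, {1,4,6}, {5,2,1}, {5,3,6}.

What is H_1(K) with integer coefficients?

K has 6 vertices, 12 edges, 8 triangles.
rank ∂_1 = 5, rank ∂_2 = 7 ⇒ b_1 = 12 − 5 − 7 = 0; all invariant factors of ∂_2 are 1 so no torsion. So H_1 = 0.

H_1 = 0.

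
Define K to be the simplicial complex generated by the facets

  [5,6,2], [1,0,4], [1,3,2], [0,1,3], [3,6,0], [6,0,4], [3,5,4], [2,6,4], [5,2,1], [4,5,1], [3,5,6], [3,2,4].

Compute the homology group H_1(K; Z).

H_1 ≅ Z_2.

Fix the vertex order 0 < 1 < 2 < 3 < 4 < 5 < 6 and write every simplex with vertices in increasing order. Then dim K = 2 and the simplices of K are:

  0-simplices (7): [0], [1], [2], [3], [4], [5], [6]
  1-simplices (18): [0,1], [0,3], [0,4], [0,6], [1,2], [1,3], [1,4], [1,5], [2,3], [2,4], [2,5], [2,6], [3,4], [3,5], [3,6], [4,5], [4,6], [5,6]
  2-simplices (12): [0,1,3], [0,1,4], [0,3,6], [0,4,6], [1,2,3], [1,2,5], [1,4,5], [2,3,4], [2,4,6], [2,5,6], [3,4,5], [3,5,6]

giving chain groups C_0 ≅ Z^7, C_1 ≅ Z^18, C_2 ≅ Z^12.

∂_1: C_1 → C_0 sends each edge [p,q] (with p < q) to q − p. For instance
  ∂[3,5] = [5] − [3].
The 7×18 boundary matrix has rank 6 and Smith normal form diag(1,1,1,1,1,1).

The boundary map ∂_2: C_2 → C_1 acts by ∂[p,q,r] = [q,r] − [p,r] + [p,q]. For instance
  ∂[3,5,6] = [5,6] − [3,6] + [3,5],
  ∂[2,5,6] = [5,6] − [2,6] + [2,5].
The resulting 18×12 matrix has rank 12, and its Smith normal form has invariant factors (1,1,1,1,1,1,1,1,1,1,1,2).

From H_k ≅ ker(∂_k) / im(∂_{k+1}) we obtain:

  H_1: rank ker ∂_1 − rank ∂_2 = (18 − 6) − 12 = 0, and ∂_2 has invariant factor 2 > 1, so H_1 = Z_2.

(K is a triangulation of the real projective plane RP^2.)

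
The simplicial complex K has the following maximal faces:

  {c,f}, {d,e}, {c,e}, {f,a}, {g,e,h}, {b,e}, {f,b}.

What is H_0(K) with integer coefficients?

H_0 ≅ Z.

Take the total order a < b < c < d < e < f < g < h on the vertex set. Then K (dimension 2) consists of the simplices:

  0-simplices (8): a, b, c, d, e, f, g, h
  1-simplices (9): af, be, bf, ce, cf, de, eg, eh, gh
  2-simplices (1): egh

Hence C_0 ≅ Z^8, C_1 ≅ Z^9, C_2 ≅ Z^1.

The boundary map ∂_1: C_1 → C_0 maps an edge to its endpoints' difference, ∂[p,q] = q − p.
The resulting 8×9 matrix has rank 7, and its Smith normal form has invariant factors (1,1,1,1,1,1,1).

Boundary ∂_2: C_2 → C_1 sends each 2-simplex [p,q,r] to [q,r] − [p,r] + [p,q]. For instance
  ∂egh = gh − eh + eg.
As a 9×1 matrix over Z this has rank 1, with invariant factors (1).

Now H_k = ker ∂_k / im ∂_{k+1}, so:

  H_0: rank C_0 − rank ∂_1 = 8 − 7 = 1, and the invariant factors of ∂_1 are all 1, so H_0 = Z.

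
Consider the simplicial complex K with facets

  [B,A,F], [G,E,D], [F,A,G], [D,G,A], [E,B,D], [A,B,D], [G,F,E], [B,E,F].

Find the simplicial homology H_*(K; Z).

K has 6 vertices, 12 edges, 8 triangles.
rank ∂_0 = 0, rank ∂_1 = 5 ⇒ b_0 = 6 − 0 − 5 = 1; all invariant factors of ∂_1 are 1 so no torsion. So H_0 = Z.
rank ∂_1 = 5, rank ∂_2 = 7 ⇒ b_1 = 12 − 5 − 7 = 0; all invariant factors of ∂_2 are 1 so no torsion. So H_1 = 0.
rank ∂_2 = 7, rank ∂_3 = 0 ⇒ b_2 = 8 − 7 − 0 = 1. So H_2 = Z.

H_0 ≅ Z,  H_1 = 0,  H_2 ≅ Z.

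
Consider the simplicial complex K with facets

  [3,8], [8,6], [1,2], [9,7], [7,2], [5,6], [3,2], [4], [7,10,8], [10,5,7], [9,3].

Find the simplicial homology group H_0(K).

Take the total order 1 < 2 < 3 < 4 < 5 < 6 < 7 < 8 < 9 < 10 on the vertex set. Then K (dimension 2) consists of the simplices:

  0-simplices (10): [1], [2], [3], [4], [5], [6], [7], [8], [9], [10]
  1-simplices (13): [1,2], [2,3], [2,7], [3,8], [3,9], [5,6], [5,7], [5,10], [6,8], [7,8], [7,9], [7,10], [8,10]
  2-simplices (2): [5,7,10], [7,8,10]

giving chain groups C_0 ≅ Z^10, C_1 ≅ Z^13, C_2 ≅ Z^2.

Boundary ∂_1: C_1 → C_0 maps an edge to its endpoints' difference, ∂[p,q] = q − p. For instance
  ∂[3,9] = [9] − [3].
As a 10×13 matrix over Z this has rank 8, with invariant factors (1,1,1,1,1,1,1,1).

∂_2: C_2 → C_1 acts by ∂[p,q,r] = [q,r] − [p,r] + [p,q]. For instance
  ∂[7,8,10] = [8,10] − [7,10] + [7,8],
  ∂[5,7,10] = [7,10] − [5,10] + [5,7].
The 13×2 boundary matrix has rank 2 and Smith normal form diag(1,1).

Reading off H_k = ker ∂_k / im ∂_{k+1}:

  H_0: rank C_0 − rank ∂_1 = 10 − 8 = 2, and the invariant factors of ∂_1 are all 1, so H_0 = Z^2.

H_0 ≅ Z^2.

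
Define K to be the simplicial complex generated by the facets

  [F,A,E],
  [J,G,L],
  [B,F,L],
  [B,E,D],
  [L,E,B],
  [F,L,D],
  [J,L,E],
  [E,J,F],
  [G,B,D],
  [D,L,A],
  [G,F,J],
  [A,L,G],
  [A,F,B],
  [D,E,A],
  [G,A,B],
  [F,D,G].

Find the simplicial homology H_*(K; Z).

Order the vertices as A < B < D < E < F < G < J < L. Listing each simplex with vertices in this order, K has dimension 2 with simplices:

  0-simplices (8): A, B, D, E, F, G, J, L
  1-simplices (24): AB, AD, AE, AF, AG, AL, BD, BE, BF, BG, BL, DE, DF, DG, DL, EF, EJ, EL, FG, FJ, FL, GJ, GL, JL
  2-simplices (16): ABF, ABG, ADE, ADL, AEF, AGL, BDE, BDG, BEL, BFL, DFG, DFL, EFJ, EJL, FGJ, GJL

so the chain groups are C_0 ≅ Z^8, C_1 ≅ Z^24, C_2 ≅ Z^16.

∂_1: C_1 → C_0 sends each edge [p,q] (with p < q) to q − p.
This gives a 8×24 integer matrix of rank 7; reducing to Smith normal form yields diagonal entries (1,1,1,1,1,1,1).

Boundary ∂_2: C_2 → C_1 sends each 2-simplex [p,q,r] to [q,r] − [p,r] + [p,q]. For instance
  ∂DFG = FG − DG + DF,
  ∂BEL = EL − BL + BE.
The 24×16 boundary matrix has rank 15 and Smith normal form diag(1,1,1,1,1,1,1,1,1,1,1,1,1,1,1).

Computing H_k = (kernel of ∂_k) / (image of ∂_{k+1}):

  H_0: rank C_0 − rank ∂_1 = 8 − 7 = 1, and the invariant factors of ∂_1 are all 1, so H_0 = Z.
  H_1: rank ker ∂_1 − rank ∂_2 = (24 − 7) − 15 = 2, and the invariant factors of ∂_2 are all 1, so H_1 = Z^2.
  H_2: rank ker ∂_2 − rank ∂_3 = (16 − 15) − 0 = 1, and there is no ∂_3, so H_2 = Z.

H_0 = Z,  H_1 = Z^2,  H_2 = Z.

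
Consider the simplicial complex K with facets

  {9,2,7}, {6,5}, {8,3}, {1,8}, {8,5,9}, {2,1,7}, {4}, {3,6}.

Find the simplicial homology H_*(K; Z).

H_0 ≅ Z^2,  H_1 ≅ Z^2,  H_2 = 0.

We work with the vertex ordering 1 < 2 < 3 < 4 < 5 < 6 < 7 < 8 < 9. The simplices of K, each written with vertices in increasing order, are:

  0-simplices (9): [1], [2], [3], [4], [5], [6], [7], [8], [9]
  1-simplices (12): [1,2], [1,7], [1,8], [2,7], [2,9], [3,6], [3,8], [5,6], [5,8], [5,9], [7,9], [8,9]
  2-simplices (3): [1,2,7], [2,7,9], [5,8,9]

so the chain groups are C_0 ≅ Z^9, C_1 ≅ Z^12, C_2 ≅ Z^3.

∂_1: C_1 → C_0 maps an edge to its endpoints' difference, ∂[p,q] = q − p.
The 9×12 boundary matrix has rank 7 and Smith normal form diag(1,1,1,1,1,1,1).

The boundary map ∂_2: C_2 → C_1 acts by ∂[p,q,r] = [q,r] − [p,r] + [p,q]. For instance
  ∂[2,7,9] = [7,9] − [2,9] + [2,7],
  ∂[1,2,7] = [2,7] − [1,7] + [1,2].
The resulting 12×3 matrix has rank 3, and its Smith normal form has invariant factors (1,1,1).

Now H_k = ker ∂_k / im ∂_{k+1}, so:

  H_0: rank C_0 − rank ∂_1 = 9 − 7 = 2, and the invariant factors of ∂_1 are all 1, so H_0 = Z^2.
  H_1: rank ker ∂_1 − rank ∂_2 = (12 − 7) − 3 = 2, and the invariant factors of ∂_2 are all 1, so H_1 = Z^2.
  H_2: rank ker ∂_2 − rank ∂_3 = (3 − 3) − 0 = 0, and there is no ∂_3, so H_2 = 0.

As a check, the Euler characteristic is 9 − 12 + 3 = 0, which agrees with 2 − 2 + 0 = 0.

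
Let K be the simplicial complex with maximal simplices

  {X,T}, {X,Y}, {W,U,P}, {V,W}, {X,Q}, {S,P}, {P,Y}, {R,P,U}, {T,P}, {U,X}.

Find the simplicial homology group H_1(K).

H_1 = Z^2.

Order the vertices as P < Q < R < S < T < U < V < W < X < Y. Listing each simplex with vertices in this order, K has dimension 2 with simplices:

  0-simplices (10): P, Q, R, S, T, U, V, W, X, Y
  1-simplices (13): PR, PS, PT, PU, PW, PY, QX, RU, TX, UW, UX, VW, XY
  2-simplices (2): PRU, PUW

so the chain groups are C_0 ≅ Z^10, C_1 ≅ Z^13, C_2 ≅ Z^2.

∂_1: C_1 → C_0 maps an edge to its endpoints' difference, ∂[p,q] = q − p.
As a 10×13 matrix over Z this has rank 9, with invariant factors (1,1,1,1,1,1,1,1,1).

Boundary ∂_2: C_2 → C_1 maps a triangle to the signed sum of its edges. For instance
  ∂PRU = RU − PU + PR,
  ∂PUW = UW − PW + PU.
The 13×2 boundary matrix has rank 2 and Smith normal form diag(1,1).

Computing H_k = (kernel of ∂_k) / (image of ∂_{k+1}):

  H_1: rank ker ∂_1 − rank ∂_2 = (13 − 9) − 2 = 2, and the invariant factors of ∂_2 are all 1, so H_1 = Z^2.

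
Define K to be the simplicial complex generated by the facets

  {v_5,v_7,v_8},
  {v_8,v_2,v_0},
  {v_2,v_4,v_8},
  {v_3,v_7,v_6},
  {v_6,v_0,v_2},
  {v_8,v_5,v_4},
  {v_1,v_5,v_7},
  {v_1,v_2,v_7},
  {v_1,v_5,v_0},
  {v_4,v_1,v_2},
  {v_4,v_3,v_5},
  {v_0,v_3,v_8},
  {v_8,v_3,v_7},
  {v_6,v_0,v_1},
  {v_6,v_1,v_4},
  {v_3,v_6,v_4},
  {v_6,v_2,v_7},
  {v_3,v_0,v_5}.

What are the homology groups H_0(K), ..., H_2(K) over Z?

We work with the vertex ordering v_0 < v_1 < v_2 < v_3 < v_4 < v_5 < v_6 < v_7 < v_8. The simplices of K, each written with vertices in increasing order, are:

  0-simplices (9): [v_0], [v_1], [v_2], [v_3], [v_4], [v_5], [v_6], [v_7], [v_8]
  1-simplices (27): (27 of them)
  2-simplices (18): (18 of them)

so the chain groups are C_0 ≅ Z^9, C_1 ≅ Z^27, C_2 ≅ Z^18.

Boundary ∂_1: C_1 → C_0 maps an edge to its endpoints' difference, ∂[p,q] = q − p. For instance
  ∂[v_1,v_4] = [v_4] − [v_1].
This gives a 9×27 integer matrix of rank 8; reducing to Smith normal form yields diagonal entries (1,1,1,1,1,1,1,1).

Boundary ∂_2: C_2 → C_1 maps a triangle to the signed sum of its edges. For instance
  ∂[v_3,v_4,v_6] = [v_4,v_6] − [v_3,v_6] + [v_3,v_4],
  ∂[v_0,v_2,v_6] = [v_2,v_6] − [v_0,v_6] + [v_0,v_2].
The 27×18 boundary matrix has rank 18 and Smith normal form diag(1,1,1,1,1,1,1,1,1,1,1,1,1,1,1,1,1,2).

Now H_k = ker ∂_k / im ∂_{k+1}, so:

  H_0: rank C_0 − rank ∂_1 = 9 − 8 = 1, and the invariant factors of ∂_1 are all 1, so H_0 = Z.
  H_1: rank ker ∂_1 − rank ∂_2 = (27 − 8) − 18 = 1, and ∂_2 has invariant factor 2 > 1, so H_1 = Z ⊕ Z/2Z.
  H_2: rank ker ∂_2 − rank ∂_3 = (18 − 18) − 0 = 0, and there is no ∂_3, so H_2 = 0.

H_0 ≅ Z,  H_1 ≅ Z ⊕ Z/2Z,  H_2 = 0.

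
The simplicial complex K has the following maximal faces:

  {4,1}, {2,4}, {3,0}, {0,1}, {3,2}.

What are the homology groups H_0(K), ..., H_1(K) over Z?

H_0 = Z,  H_1 = Z.

Fix the vertex order 0 < 1 < 2 < 3 < 4 and write every simplex with vertices in increasing order. Then dim K = 1 and the simplices of K are:

  0-simplices (5): [0], [1], [2], [3], [4]
  1-simplices (5): [0,1], [0,3], [1,4], [2,3], [2,4]

Hence C_0 ≅ Z^5, C_1 ≅ Z^5.

∂_1: C_1 → C_0 maps an edge to its endpoints' difference, ∂[p,q] = q − p. For instance
  ∂[1,4] = [4] − [1].
As a 5×5 matrix over Z this has rank 4, with invariant factors (1,1,1,1).

Reading off H_k = ker ∂_k / im ∂_{k+1}:

  H_0: rank C_0 − rank ∂_1 = 5 − 4 = 1, and the invariant factors of ∂_1 are all 1, so H_0 ≅ Z.
  H_1: rank ker ∂_1 − rank ∂_2 = (5 − 4) − 0 = 1, and there is no ∂_2, so H_1 ≅ Z.

As a check, the Euler characteristic is 5 − 5 = 0, which agrees with 1 − 1 = 0.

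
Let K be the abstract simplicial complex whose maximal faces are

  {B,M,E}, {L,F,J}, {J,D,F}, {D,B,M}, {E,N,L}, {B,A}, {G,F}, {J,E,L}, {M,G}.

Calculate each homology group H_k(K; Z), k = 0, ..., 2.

Take the total order A < B < D < E < F < G < J < L < M < N on the vertex set. Then K (dimension 2) consists of the simplices:

  0-simplices (10): A, B, D, E, F, G, J, L, M, N
  1-simplices (17): AB, BD, BE, BM, DF, DJ, DM, EJ, EL, EM, EN, FG, FJ, FL, GM, JL, LN
  2-simplices (6): BDM, BEM, DFJ, EJL, ELN, FJL

so the chain groups are C_0 ≅ Z^10, C_1 ≅ Z^17, C_2 ≅ Z^6.

The boundary map ∂_1: C_1 → C_0 is given by ∂[p,q] = [q] − [p].
As a 10×17 matrix over Z this has rank 9, with invariant factors (1,1,1,1,1,1,1,1,1).

Boundary ∂_2: C_2 → C_1 sends each 2-simplex [p,q,r] to [q,r] − [p,r] + [p,q]. For instance
  ∂BEM = EM − BM + BE,
  ∂ELN = LN − EN + EL.
As a 17×6 matrix over Z this has rank 6, with invariant factors (1,1,1,1,1,1).

Computing H_k = (kernel of ∂_k) / (image of ∂_{k+1}):

  H_0: rank C_0 − rank ∂_1 = 10 − 9 = 1, and the invariant factors of ∂_1 are all 1, so H_0 = Z.
  H_1: rank ker ∂_1 − rank ∂_2 = (17 − 9) − 6 = 2, and the invariant factors of ∂_2 are all 1, so H_1 = Z^2.
  H_2: rank ker ∂_2 − rank ∂_3 = (6 − 6) − 0 = 0, and there is no ∂_3, so H_2 = 0.

As a check, the Euler characteristic is 10 − 17 + 6 = -1, which agrees with 1 − 2 + 0 = -1.

H_0 = Z,  H_1 = Z^2,  H_2 = 0.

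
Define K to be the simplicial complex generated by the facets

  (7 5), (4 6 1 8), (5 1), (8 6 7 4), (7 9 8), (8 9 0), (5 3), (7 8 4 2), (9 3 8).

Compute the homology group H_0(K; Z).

H_0 ≅ Z.

Take the total order 0 < 1 < 2 < 3 < 4 < 5 < 6 < 7 < 8 < 9 on the vertex set. Then K (dimension 3) consists of the simplices:

  0-simplices (10): [0], [1], [2], [3], [4], [5], [6], [7], [8], [9]
  1-simplices (21): [0,8], [0,9], [1,4], [1,5], [1,6], [1,8], [2,4], [2,7], [2,8], [3,5], [3,8], [3,9], [4,6], [4,7], [4,8], [5,7], [6,7], [6,8], [7,8], [7,9], [8,9]
  2-simplices (13): [0,8,9], [1,4,6], [1,4,8], [1,6,8], [2,4,7], [2,4,8], [2,7,8], [3,8,9], [4,6,7], [4,6,8], [4,7,8], [6,7,8], [7,8,9]
  3-simplices (3): [1,4,6,8], [2,4,7,8], [4,6,7,8]

so the chain groups are C_0 ≅ Z^10, C_1 ≅ Z^21, C_2 ≅ Z^13, C_3 ≅ Z^3.

∂_1: C_1 → C_0 maps an edge to its endpoints' difference, ∂[p,q] = q − p. For instance
  ∂[4,8] = [8] − [4].
This gives a 10×21 integer matrix of rank 9; reducing to Smith normal form yields diagonal entries (1,1,1,1,1,1,1,1,1).

Boundary ∂_2: C_2 → C_1 maps a triangle to the signed sum of its edges. For instance
  ∂[3,8,9] = [8,9] − [3,9] + [3,8],
  ∂[7,8,9] = [8,9] − [7,9] + [7,8].
This gives a 21×13 integer matrix of rank 10; reducing to Smith normal form yields diagonal entries (1,1,1,1,1,1,1,1,1,1).

The boundary map ∂_3: C_3 → C_2 sends each 3-simplex σ to the alternating sum Σ_i (−1)^i (σ with its i-th vertex removed). For instance
  ∂[4,6,7,8] = [6,7,8] − [4,7,8] + [4,6,8] − [4,6,7],
  ∂[1,4,6,8] = [4,6,8] − [1,6,8] + [1,4,8] − [1,4,6].
The resulting 13×3 matrix has rank 3, and its Smith normal form has invariant factors (1,1,1).

Now H_k = ker ∂_k / im ∂_{k+1}, so:

  H_0: rank C_0 − rank ∂_1 = 10 − 9 = 1, and the invariant factors of ∂_1 are all 1, so H_0 = Z.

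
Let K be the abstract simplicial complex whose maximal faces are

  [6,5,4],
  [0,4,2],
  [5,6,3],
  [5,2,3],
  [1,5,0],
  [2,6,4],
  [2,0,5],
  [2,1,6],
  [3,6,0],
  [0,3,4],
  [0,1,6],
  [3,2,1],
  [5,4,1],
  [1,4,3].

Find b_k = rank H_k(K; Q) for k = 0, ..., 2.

b_0 = 1, b_1 = 2, b_2 = 1.

Order the vertices as 0 < 1 < 2 < 3 < 4 < 5 < 6. Listing each simplex with vertices in this order, K has dimension 2 with simplices:

  0-simplices (7): [0], [1], [2], [3], [4], [5], [6]
  1-simplices (21): [0,1], [0,2], [0,3], [0,4], [0,5], [0,6], [1,2], [1,3], [1,4], [1,5], [1,6], [2,3], [2,4], [2,5], [2,6], [3,4], [3,5], [3,6], [4,5], [4,6], [5,6]
  2-simplices (14): [0,1,5], [0,1,6], [0,2,4], [0,2,5], [0,3,4], [0,3,6], [1,2,3], [1,2,6], [1,3,4], [1,4,5], [2,3,5], [2,4,6], [3,5,6], [4,5,6]

giving chain groups C_0 ≅ Z^7, C_1 ≅ Z^21, C_2 ≅ Z^14.

Boundary ∂_1: C_1 → C_0 maps an edge to its endpoints' difference, ∂[p,q] = q − p. For instance
  ∂[1,2] = [2] − [1].
As a 7×21 matrix over Z this has rank 6, with invariant factors (1,1,1,1,1,1).

The boundary map ∂_2: C_2 → C_1 maps a triangle to the signed sum of its edges. For instance
  ∂[0,2,5] = [2,5] − [0,5] + [0,2],
  ∂[1,3,4] = [3,4] − [1,4] + [1,3].
The resulting 21×14 matrix has rank 13, and its Smith normal form has invariant factors (1,1,1,1,1,1,1,1,1,1,1,1,1).

Computing H_k = (kernel of ∂_k) / (image of ∂_{k+1}):

  H_0: rank C_0 − rank ∂_1 = 7 − 6 = 1, and the invariant factors of ∂_1 are all 1, so H_0 = Z.
  H_1: rank ker ∂_1 − rank ∂_2 = (21 − 6) − 13 = 2, and the invariant factors of ∂_2 are all 1, so H_1 = Z^2.
  H_2: rank ker ∂_2 − rank ∂_3 = (14 − 13) − 0 = 1, and there is no ∂_3, so H_2 = Z.

Hence the Betti numbers are b_0 = 1, b_1 = 2, b_2 = 1.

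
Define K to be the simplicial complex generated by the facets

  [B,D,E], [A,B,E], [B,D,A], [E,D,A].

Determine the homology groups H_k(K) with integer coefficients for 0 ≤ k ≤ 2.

Take the total order A < B < D < E on the vertex set. Then K (dimension 2) consists of the simplices:

  0-simplices (4): A, B, D, E
  1-simplices (6): AB, AD, AE, BD, BE, DE
  2-simplices (4): ABD, ABE, ADE, BDE

Hence C_0 ≅ Z^4, C_1 ≅ Z^6, C_2 ≅ Z^4.

The boundary map ∂_1: C_1 → C_0 maps an edge to its endpoints' difference, ∂[p,q] = q − p. For instance
  ∂AD = D − A.
This gives a 4×6 integer matrix of rank 3; reducing to Smith normal form yields diagonal entries (1,1,1).

Boundary ∂_2: C_2 → C_1 acts by ∂[p,q,r] = [q,r] − [p,r] + [p,q]. For instance
  ∂ABE = BE − AE + AB,
  ∂BDE = DE − BE + BD.
The resulting 6×4 matrix has rank 3, and its Smith normal form has invariant factors (1,1,1).

Now H_k = ker ∂_k / im ∂_{k+1}, so:

  H_0: rank C_0 − rank ∂_1 = 4 − 3 = 1, and the invariant factors of ∂_1 are all 1, so H_0 ≅ Z.
  H_1: rank ker ∂_1 − rank ∂_2 = (6 − 3) − 3 = 0, and the invariant factors of ∂_2 are all 1, so H_1 ≅ 0.
  H_2: rank ker ∂_2 − rank ∂_3 = (4 − 3) − 0 = 1, and there is no ∂_3, so H_2 ≅ Z.

H_0 ≅ Z,  H_1 = 0,  H_2 ≅ Z.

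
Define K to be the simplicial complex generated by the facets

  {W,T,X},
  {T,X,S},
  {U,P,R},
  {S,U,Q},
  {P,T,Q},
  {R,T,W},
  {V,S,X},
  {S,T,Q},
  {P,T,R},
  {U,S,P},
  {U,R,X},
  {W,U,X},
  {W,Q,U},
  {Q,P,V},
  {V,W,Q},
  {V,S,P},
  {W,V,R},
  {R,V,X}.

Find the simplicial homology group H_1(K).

H_1 = Z ⊕ Z/2.

Fix the vertex order P < Q < R < S < T < U < V < W < X and write every simplex with vertices in increasing order. Then dim K = 2 and the simplices of K are:

  0-simplices (9): P, Q, R, S, T, U, V, W, X
  1-simplices (27): PQ, PR, PS, PT, PU, PV, QS, QT, QU, QV, QW, RT, RU, RV, RW, RX, ST, SU, SV, SX, TW, TX, UW, UX, VW, VX, WX
  2-simplices (18): PQT, PQV, PRT, PRU, PSU, PSV, QST, QSU, QUW, QVW, RTW, RUX, RVW, RVX, STX, SVX, TWX, UWX

so the chain groups are C_0 ≅ Z^9, C_1 ≅ Z^27, C_2 ≅ Z^18.

Boundary ∂_1: C_1 → C_0 sends each edge [p,q] (with p < q) to q − p. For instance
  ∂SU = U − S.
As a 9×27 matrix over Z this has rank 8, with invariant factors (1,1,1,1,1,1,1,1).

The boundary map ∂_2: C_2 → C_1 acts by ∂[p,q,r] = [q,r] − [p,r] + [p,q]. For instance
  ∂RVW = VW − RW + RV,
  ∂TWX = WX − TX + TW.
The 27×18 boundary matrix has rank 18 and Smith normal form diag(1,1,1,1,1,1,1,1,1,1,1,1,1,1,1,1,1,2).

Now H_k = ker ∂_k / im ∂_{k+1}, so:

  H_1: rank ker ∂_1 − rank ∂_2 = (27 − 8) − 18 = 1, and ∂_2 has invariant factor 2 > 1, so H_1 = Z ⊕ Z/2.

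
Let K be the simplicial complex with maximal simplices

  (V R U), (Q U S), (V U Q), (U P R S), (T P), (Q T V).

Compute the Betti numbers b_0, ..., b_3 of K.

b_0 = 1, b_1 = 1, b_2 = 0, b_3 = 0.

We work with the vertex ordering P < Q < R < S < T < U < V. The simplices of K, each written with vertices in increasing order, are:

  0-simplices (7): P, Q, R, S, T, U, V
  1-simplices (14): PR, PS, PT, PU, QS, QT, QU, QV, RS, RU, RV, SU, TV, UV
  2-simplices (8): PRS, PRU, PSU, QSU, QTV, QUV, RSU, RUV
  3-simplices (1): PRSU

Hence C_0 ≅ Z^7, C_1 ≅ Z^14, C_2 ≅ Z^8, C_3 ≅ Z^1.

Boundary ∂_1: C_1 → C_0 maps an edge to its endpoints' difference, ∂[p,q] = q − p.
The resulting 7×14 matrix has rank 6, and its Smith normal form has invariant factors (1,1,1,1,1,1).

∂_2: C_2 → C_1 maps a triangle to the signed sum of its edges. For instance
  ∂PSU = SU − PU + PS,
  ∂QSU = SU − QU + QS.
As a 14×8 matrix over Z this has rank 7, with invariant factors (1,1,1,1,1,1,1).

The boundary map ∂_3: C_3 → C_2 sends each 3-simplex σ to the alternating sum Σ_i (−1)^i (σ with its i-th vertex removed). For instance
  ∂PRSU = RSU − PSU + PRU − PRS.
The resulting 8×1 matrix has rank 1, and its Smith normal form has invariant factors (1).

Computing H_k = (kernel of ∂_k) / (image of ∂_{k+1}):

  H_0: rank C_0 − rank ∂_1 = 7 − 6 = 1, and the invariant factors of ∂_1 are all 1, so H_0 ≅ Z.
  H_1: rank ker ∂_1 − rank ∂_2 = (14 − 6) − 7 = 1, and the invariant factors of ∂_2 are all 1, so H_1 ≅ Z.
  H_2: rank ker ∂_2 − rank ∂_3 = (8 − 7) − 1 = 0, and the invariant factors of ∂_3 are all 1, so H_2 ≅ 0.
  H_3: rank ker ∂_3 − rank ∂_4 = (1 − 1) − 0 = 0, and there is no ∂_4, so H_3 ≅ 0.

As a check, the Euler characteristic is 7 − 14 + 8 − 1 = 0, which agrees with 1 − 1 + 0 − 0 = 0.

Hence the Betti numbers are b_0 = 1, b_1 = 1, b_2 = 0, b_3 = 0.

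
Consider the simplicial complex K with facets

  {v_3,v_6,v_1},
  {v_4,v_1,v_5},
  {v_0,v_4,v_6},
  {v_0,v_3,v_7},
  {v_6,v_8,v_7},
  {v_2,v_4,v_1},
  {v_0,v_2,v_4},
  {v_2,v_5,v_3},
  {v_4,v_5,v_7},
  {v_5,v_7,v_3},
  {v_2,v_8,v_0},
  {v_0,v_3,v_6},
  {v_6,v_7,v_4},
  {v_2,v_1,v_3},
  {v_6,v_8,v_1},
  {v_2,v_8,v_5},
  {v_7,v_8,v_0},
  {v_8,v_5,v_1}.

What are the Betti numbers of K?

Order the vertices as v_0 < v_1 < v_2 < v_3 < v_4 < v_5 < v_6 < v_7 < v_8. Listing each simplex with vertices in this order, K has dimension 2 with simplices:

  0-simplices (9): [v_0], [v_1], [v_2], [v_3], [v_4], [v_5], [v_6], [v_7], [v_8]
  1-simplices (27): (27 of them)
  2-simplices (18): (18 of them)

Hence C_0 ≅ Z^9, C_1 ≅ Z^27, C_2 ≅ Z^18.

Boundary ∂_1: C_1 → C_0 sends each edge [p,q] (with p < q) to q − p. For instance
  ∂[v_4,v_7] = [v_7] − [v_4].
The 9×27 boundary matrix has rank 8 and Smith normal form diag(1,1,1,1,1,1,1,1).

Boundary ∂_2: C_2 → C_1 sends each 2-simplex [p,q,r] to [q,r] − [p,r] + [p,q]. For instance
  ∂[v_0,v_3,v_6] = [v_3,v_6] − [v_0,v_6] + [v_0,v_3],
  ∂[v_4,v_5,v_7] = [v_5,v_7] − [v_4,v_7] + [v_4,v_5].
This gives a 27×18 integer matrix of rank 18; reducing to Smith normal form yields diagonal entries (1,1,1,1,1,1,1,1,1,1,1,1,1,1,1,1,1,2).

Now H_k = ker ∂_k / im ∂_{k+1}, so:

  H_0: rank C_0 − rank ∂_1 = 9 − 8 = 1, and the invariant factors of ∂_1 are all 1, so H_0 = Z.
  H_1: rank ker ∂_1 − rank ∂_2 = (27 − 8) − 18 = 1, and ∂_2 has invariant factor 2 > 1, so H_1 = Z ⊕ Z_2.
  H_2: rank ker ∂_2 − rank ∂_3 = (18 − 18) − 0 = 0, and there is no ∂_3, so H_2 = 0.

As a check, the Euler characteristic is 9 − 27 + 18 = 0, which agrees with 1 − 1 + 0 = 0.
(K is a triangulation of the Klein bottle.)

Hence the Betti numbers are b_0 = 1, b_1 = 1, b_2 = 0.

b_0 = 1, b_1 = 1, b_2 = 0.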